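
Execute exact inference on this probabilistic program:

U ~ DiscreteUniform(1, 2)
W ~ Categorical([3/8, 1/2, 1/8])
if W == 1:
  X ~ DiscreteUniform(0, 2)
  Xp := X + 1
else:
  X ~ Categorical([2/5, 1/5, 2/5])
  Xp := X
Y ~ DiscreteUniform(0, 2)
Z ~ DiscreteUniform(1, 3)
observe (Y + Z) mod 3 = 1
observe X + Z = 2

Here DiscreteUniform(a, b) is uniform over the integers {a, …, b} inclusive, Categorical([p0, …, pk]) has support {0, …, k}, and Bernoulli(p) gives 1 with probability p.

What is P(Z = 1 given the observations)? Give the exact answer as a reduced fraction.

Enumerate traces; 12 have nonzero weight after conditioning:
  (U=1, W=0, X=0, Y=2, Z=2) weight 1/120
  (U=1, W=0, X=1, Y=0, Z=1) weight 1/240
  (U=1, W=1, X=0, Y=2, Z=2) weight 1/108
  (U=1, W=1, X=1, Y=0, Z=1) weight 1/108
  (U=1, W=2, X=0, Y=2, Z=2) weight 1/360
  (U=1, W=2, X=1, Y=0, Z=1) weight 1/720
  (U=2, W=0, X=0, Y=2, Z=2) weight 1/120
  (U=2, W=0, X=1, Y=0, Z=1) weight 1/240
  … 4 more
Group by Z:
  weight(Z=1) = 4/135
  weight(Z=2) = 11/270
Total weight = 4/135 + 11/270 = 19/270
P(Z=1 | obs) = 4/135 / 19/270 = 8/19
P(Z=2 | obs) = 11/270 / 19/270 = 11/19

P(Z = 1 | obs) = 8/19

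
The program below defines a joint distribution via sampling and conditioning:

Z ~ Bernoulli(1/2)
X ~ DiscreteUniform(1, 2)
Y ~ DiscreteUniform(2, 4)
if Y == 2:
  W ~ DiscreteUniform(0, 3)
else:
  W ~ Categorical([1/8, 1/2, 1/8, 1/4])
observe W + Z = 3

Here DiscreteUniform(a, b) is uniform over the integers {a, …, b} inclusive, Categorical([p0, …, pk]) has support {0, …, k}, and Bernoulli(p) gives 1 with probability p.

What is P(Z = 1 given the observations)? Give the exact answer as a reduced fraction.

Enumerate traces; 12 have nonzero weight after conditioning:
  (Z=0, X=1, Y=2, W=3) weight 1/48
  (Z=0, X=1, Y=3, W=3) weight 1/48
  (Z=0, X=1, Y=4, W=3) weight 1/48
  (Z=0, X=2, Y=2, W=3) weight 1/48
  (Z=0, X=2, Y=3, W=3) weight 1/48
  (Z=0, X=2, Y=4, W=3) weight 1/48
  (Z=1, X=1, Y=2, W=2) weight 1/48
  (Z=1, X=1, Y=3, W=2) weight 1/96
  … 4 more
Group by Z:
  weight(Z=0) = 1/8
  weight(Z=1) = 1/12
Total weight = 1/8 + 1/12 = 5/24
P(Z=0 | obs) = 1/8 / 5/24 = 3/5
P(Z=1 | obs) = 1/12 / 5/24 = 2/5

P(Z = 1 | obs) = 2/5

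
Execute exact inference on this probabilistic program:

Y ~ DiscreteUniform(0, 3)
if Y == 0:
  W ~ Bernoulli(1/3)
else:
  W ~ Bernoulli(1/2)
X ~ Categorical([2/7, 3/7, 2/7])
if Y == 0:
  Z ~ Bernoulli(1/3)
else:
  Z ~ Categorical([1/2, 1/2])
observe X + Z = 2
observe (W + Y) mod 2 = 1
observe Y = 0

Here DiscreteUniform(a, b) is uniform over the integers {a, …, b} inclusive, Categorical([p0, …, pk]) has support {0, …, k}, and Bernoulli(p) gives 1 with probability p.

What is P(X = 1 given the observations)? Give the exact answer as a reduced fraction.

P(X = 1 | obs) = 3/7

Enumerate traces; 2 have nonzero weight after conditioning:
  (Y=0, W=1, X=1, Z=1) weight 1/84
  (Y=0, W=1, X=2, Z=0) weight 1/63
Group by X:
  weight(X=1) = 1/84
  weight(X=2) = 1/63
Total weight = 1/84 + 1/63 = 1/36
P(X=1 | obs) = 1/84 / 1/36 = 3/7
P(X=2 | obs) = 1/63 / 1/36 = 4/7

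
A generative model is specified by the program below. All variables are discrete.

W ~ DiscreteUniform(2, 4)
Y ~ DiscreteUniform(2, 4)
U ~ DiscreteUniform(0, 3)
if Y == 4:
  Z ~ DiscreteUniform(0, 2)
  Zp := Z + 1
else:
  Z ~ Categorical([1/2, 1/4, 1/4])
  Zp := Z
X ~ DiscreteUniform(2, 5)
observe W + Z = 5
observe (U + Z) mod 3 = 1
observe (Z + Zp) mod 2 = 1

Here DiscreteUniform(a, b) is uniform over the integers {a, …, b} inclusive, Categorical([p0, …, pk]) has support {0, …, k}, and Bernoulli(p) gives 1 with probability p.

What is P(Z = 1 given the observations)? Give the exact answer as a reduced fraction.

Enumerate traces; 12 have nonzero weight after conditioning:
  (W=3, Y=4, U=2, Z=2, X=2) weight 1/432
  (W=3, Y=4, U=2, Z=2, X=3) weight 1/432
  (W=3, Y=4, U=2, Z=2, X=4) weight 1/432
  (W=3, Y=4, U=2, Z=2, X=5) weight 1/432
  (W=4, Y=4, U=0, Z=1, X=2) weight 1/432
  (W=4, Y=4, U=0, Z=1, X=3) weight 1/432
  (W=4, Y=4, U=0, Z=1, X=4) weight 1/432
  (W=4, Y=4, U=0, Z=1, X=5) weight 1/432
  … 4 more
Group by Z:
  weight(Z=1) = 1/54
  weight(Z=2) = 1/108
Total weight = 1/54 + 1/108 = 1/36
P(Z=1 | obs) = 1/54 / 1/36 = 2/3
P(Z=2 | obs) = 1/108 / 1/36 = 1/3

P(Z = 1 | obs) = 2/3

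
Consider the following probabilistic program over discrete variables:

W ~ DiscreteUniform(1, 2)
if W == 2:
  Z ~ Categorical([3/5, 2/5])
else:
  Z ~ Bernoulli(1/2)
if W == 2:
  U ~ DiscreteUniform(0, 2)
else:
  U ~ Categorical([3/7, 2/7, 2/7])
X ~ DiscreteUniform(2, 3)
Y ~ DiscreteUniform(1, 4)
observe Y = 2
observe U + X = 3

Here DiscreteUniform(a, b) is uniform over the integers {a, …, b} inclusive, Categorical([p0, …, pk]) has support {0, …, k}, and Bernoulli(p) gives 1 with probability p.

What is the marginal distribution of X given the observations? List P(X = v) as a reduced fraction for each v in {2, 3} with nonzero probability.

Enumerate traces; 8 have nonzero weight after conditioning:
  (W=1, Z=0, U=0, X=3, Y=2) weight 3/224
  (W=1, Z=0, U=1, X=2, Y=2) weight 1/112
  (W=1, Z=1, U=0, X=3, Y=2) weight 3/224
  (W=1, Z=1, U=1, X=2, Y=2) weight 1/112
  (W=2, Z=0, U=0, X=3, Y=2) weight 1/80
  (W=2, Z=0, U=1, X=2, Y=2) weight 1/80
  (W=2, Z=1, U=0, X=3, Y=2) weight 1/120
  (W=2, Z=1, U=1, X=2, Y=2) weight 1/120
Group by X:
  weight(X=2) = 13/336
  weight(X=3) = 1/21
Total weight = 13/336 + 1/21 = 29/336
P(X=2 | obs) = 13/336 / 29/336 = 13/29
P(X=3 | obs) = 1/21 / 29/336 = 16/29

P(X=2) = 13/29, P(X=3) = 16/29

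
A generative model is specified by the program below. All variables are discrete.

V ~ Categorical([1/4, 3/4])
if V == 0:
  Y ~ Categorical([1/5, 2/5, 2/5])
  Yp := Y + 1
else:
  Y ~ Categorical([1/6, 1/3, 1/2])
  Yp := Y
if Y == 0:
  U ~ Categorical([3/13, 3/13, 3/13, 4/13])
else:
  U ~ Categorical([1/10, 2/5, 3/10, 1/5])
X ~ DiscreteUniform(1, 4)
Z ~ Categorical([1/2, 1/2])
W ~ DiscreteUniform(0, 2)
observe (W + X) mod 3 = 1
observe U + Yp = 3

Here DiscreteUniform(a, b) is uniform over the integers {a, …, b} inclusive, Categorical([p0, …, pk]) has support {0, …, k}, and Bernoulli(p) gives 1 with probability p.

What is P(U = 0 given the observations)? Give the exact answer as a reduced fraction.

P(U = 0 | obs) = 2/65

Enumerate traces; 48 have nonzero weight after conditioning:
  (V=0, Y=0, U=2, X=1, Z=0, W=0) weight 1/2080
  (V=0, Y=0, U=2, X=1, Z=1, W=0) weight 1/2080
  (V=0, Y=0, U=2, X=2, Z=0, W=2) weight 1/2080
  (V=0, Y=0, U=2, X=2, Z=1, W=2) weight 1/2080
  (V=0, Y=0, U=2, X=3, Z=0, W=1) weight 1/2080
  (V=0, Y=0, U=2, X=3, Z=1, W=1) weight 1/2080
  (V=0, Y=0, U=2, X=4, Z=0, W=0) weight 1/2080
  (V=0, Y=0, U=2, X=4, Z=1, W=0) weight 1/2080
  (V=0, Y=1, U=1, X=1, Z=0, W=0) weight 1/600
  (V=0, Y=2, U=0, X=1, Z=0, W=0) weight 1/2400
  … 38 more
Group by U:
  weight(U=0) = 1/300
  weight(U=1) = 19/300
  weight(U=2) = 3/104
  weight(U=3) = 1/78
Total weight = 1/300 + 19/300 + 3/104 + 1/78 = 13/120
P(U=0 | obs) = 1/300 / 13/120 = 2/65
P(U=1 | obs) = 19/300 / 13/120 = 38/65
P(U=2 | obs) = 3/104 / 13/120 = 45/169
P(U=3 | obs) = 1/78 / 13/120 = 20/169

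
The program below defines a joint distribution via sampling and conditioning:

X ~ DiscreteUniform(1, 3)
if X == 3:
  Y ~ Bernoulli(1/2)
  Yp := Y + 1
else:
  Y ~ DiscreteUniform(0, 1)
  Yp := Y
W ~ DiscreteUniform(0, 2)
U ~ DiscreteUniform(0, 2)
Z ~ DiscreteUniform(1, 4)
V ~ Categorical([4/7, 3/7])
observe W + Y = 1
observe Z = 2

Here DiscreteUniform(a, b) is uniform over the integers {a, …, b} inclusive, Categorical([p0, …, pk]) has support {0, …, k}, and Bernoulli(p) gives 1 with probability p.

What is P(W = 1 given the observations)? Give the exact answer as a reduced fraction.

Enumerate traces; 36 have nonzero weight after conditioning:
  (X=1, Y=0, W=1, U=0, Z=2, V=0) weight 1/378
  (X=1, Y=0, W=1, U=0, Z=2, V=1) weight 1/504
  (X=1, Y=0, W=1, U=1, Z=2, V=0) weight 1/378
  (X=1, Y=0, W=1, U=1, Z=2, V=1) weight 1/504
  (X=1, Y=0, W=1, U=2, Z=2, V=0) weight 1/378
  (X=1, Y=0, W=1, U=2, Z=2, V=1) weight 1/504
  (X=1, Y=1, W=0, U=0, Z=2, V=0) weight 1/378
  (X=1, Y=1, W=0, U=0, Z=2, V=1) weight 1/504
  … 28 more
Group by W:
  weight(W=0) = 1/24
  weight(W=1) = 1/24
Total weight = 1/24 + 1/24 = 1/12
P(W=0 | obs) = 1/24 / 1/12 = 1/2
P(W=1 | obs) = 1/24 / 1/12 = 1/2

P(W = 1 | obs) = 1/2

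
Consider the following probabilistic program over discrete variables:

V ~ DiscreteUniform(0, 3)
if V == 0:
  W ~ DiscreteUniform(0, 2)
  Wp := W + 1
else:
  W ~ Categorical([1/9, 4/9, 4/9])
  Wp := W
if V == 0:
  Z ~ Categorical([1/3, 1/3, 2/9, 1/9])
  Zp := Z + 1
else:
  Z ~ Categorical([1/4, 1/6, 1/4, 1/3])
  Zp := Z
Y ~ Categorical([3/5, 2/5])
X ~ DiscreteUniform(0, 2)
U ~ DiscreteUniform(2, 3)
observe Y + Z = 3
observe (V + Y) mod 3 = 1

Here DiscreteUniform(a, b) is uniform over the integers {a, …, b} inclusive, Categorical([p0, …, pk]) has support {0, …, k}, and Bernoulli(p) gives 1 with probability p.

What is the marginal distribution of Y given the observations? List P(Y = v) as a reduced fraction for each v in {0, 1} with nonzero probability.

P(Y=0) = 18/35, P(Y=1) = 17/35

Enumerate traces; 54 have nonzero weight after conditioning:
  (V=0, W=0, Z=2, Y=1, X=0, U=2) weight 1/810
  (V=0, W=0, Z=2, Y=1, X=0, U=3) weight 1/810
  (V=0, W=0, Z=2, Y=1, X=1, U=2) weight 1/810
  (V=0, W=0, Z=2, Y=1, X=1, U=3) weight 1/810
  (V=0, W=0, Z=2, Y=1, X=2, U=2) weight 1/810
  (V=0, W=0, Z=2, Y=1, X=2, U=3) weight 1/810
  (V=0, W=1, Z=2, Y=1, X=0, U=2) weight 1/810
  (V=0, W=1, Z=2, Y=1, X=0, U=3) weight 1/810
  (V=1, W=0, Z=3, Y=0, X=0, U=2) weight 1/1080
  … 45 more
Group by Y:
  weight(Y=0) = 1/20
  weight(Y=1) = 17/360
Total weight = 1/20 + 17/360 = 7/72
P(Y=0 | obs) = 1/20 / 7/72 = 18/35
P(Y=1 | obs) = 17/360 / 7/72 = 17/35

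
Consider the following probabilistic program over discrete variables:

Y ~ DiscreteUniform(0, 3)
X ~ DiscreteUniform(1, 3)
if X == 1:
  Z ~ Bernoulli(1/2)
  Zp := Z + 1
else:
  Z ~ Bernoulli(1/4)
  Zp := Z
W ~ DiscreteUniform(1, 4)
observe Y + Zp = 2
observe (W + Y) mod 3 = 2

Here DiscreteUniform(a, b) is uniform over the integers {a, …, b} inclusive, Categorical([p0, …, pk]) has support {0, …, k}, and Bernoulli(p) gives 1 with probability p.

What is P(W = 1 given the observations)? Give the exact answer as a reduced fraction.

Enumerate traces; 9 have nonzero weight after conditioning:
  (Y=0, X=1, Z=1, W=2) weight 1/96
  (Y=1, X=1, Z=0, W=1) weight 1/96
  (Y=1, X=1, Z=0, W=4) weight 1/96
  (Y=1, X=2, Z=1, W=1) weight 1/192
  (Y=1, X=2, Z=1, W=4) weight 1/192
  (Y=1, X=3, Z=1, W=1) weight 1/192
  (Y=1, X=3, Z=1, W=4) weight 1/192
  (Y=2, X=2, Z=0, W=3) weight 1/64
  … 1 more
Group by W:
  weight(W=1) = 1/48
  weight(W=2) = 1/96
  weight(W=3) = 1/32
  weight(W=4) = 1/48
Total weight = 1/48 + 1/96 + 1/32 + 1/48 = 1/12
P(W=1 | obs) = 1/48 / 1/12 = 1/4
P(W=2 | obs) = 1/96 / 1/12 = 1/8
P(W=3 | obs) = 1/32 / 1/12 = 3/8
P(W=4 | obs) = 1/48 / 1/12 = 1/4

P(W = 1 | obs) = 1/4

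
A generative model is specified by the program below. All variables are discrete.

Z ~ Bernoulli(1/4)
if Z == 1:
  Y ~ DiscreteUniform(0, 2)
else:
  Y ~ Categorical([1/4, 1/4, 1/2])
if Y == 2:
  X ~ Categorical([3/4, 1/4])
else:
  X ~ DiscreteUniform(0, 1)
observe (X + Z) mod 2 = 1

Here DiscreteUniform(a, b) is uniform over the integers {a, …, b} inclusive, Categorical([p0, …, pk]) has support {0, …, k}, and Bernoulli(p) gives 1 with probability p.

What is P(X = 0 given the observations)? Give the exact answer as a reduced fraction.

P(X = 0 | obs) = 14/41

Enumerate traces; 6 have nonzero weight after conditioning:
  (Z=0, Y=0, X=1) weight 3/32
  (Z=0, Y=1, X=1) weight 3/32
  (Z=0, Y=2, X=1) weight 3/32
  (Z=1, Y=0, X=0) weight 1/24
  (Z=1, Y=1, X=0) weight 1/24
  (Z=1, Y=2, X=0) weight 1/16
Group by X:
  weight(X=0) = 7/48
  weight(X=1) = 9/32
Total weight = 7/48 + 9/32 = 41/96
P(X=0 | obs) = 7/48 / 41/96 = 14/41
P(X=1 | obs) = 9/32 / 41/96 = 27/41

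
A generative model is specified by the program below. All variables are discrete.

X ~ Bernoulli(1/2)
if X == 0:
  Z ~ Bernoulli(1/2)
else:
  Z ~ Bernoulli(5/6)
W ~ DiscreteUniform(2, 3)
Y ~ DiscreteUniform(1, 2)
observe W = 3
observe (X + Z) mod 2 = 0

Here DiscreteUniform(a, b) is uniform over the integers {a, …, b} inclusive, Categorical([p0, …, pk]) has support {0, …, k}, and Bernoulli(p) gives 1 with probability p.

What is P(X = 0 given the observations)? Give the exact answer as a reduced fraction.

P(X = 0 | obs) = 3/8

Enumerate traces; 4 have nonzero weight after conditioning:
  (X=0, Z=0, W=3, Y=1) weight 1/16
  (X=0, Z=0, W=3, Y=2) weight 1/16
  (X=1, Z=1, W=3, Y=1) weight 5/48
  (X=1, Z=1, W=3, Y=2) weight 5/48
Group by X:
  weight(X=0) = 1/8
  weight(X=1) = 5/24
Total weight = 1/8 + 5/24 = 1/3
P(X=0 | obs) = 1/8 / 1/3 = 3/8
P(X=1 | obs) = 5/24 / 1/3 = 5/8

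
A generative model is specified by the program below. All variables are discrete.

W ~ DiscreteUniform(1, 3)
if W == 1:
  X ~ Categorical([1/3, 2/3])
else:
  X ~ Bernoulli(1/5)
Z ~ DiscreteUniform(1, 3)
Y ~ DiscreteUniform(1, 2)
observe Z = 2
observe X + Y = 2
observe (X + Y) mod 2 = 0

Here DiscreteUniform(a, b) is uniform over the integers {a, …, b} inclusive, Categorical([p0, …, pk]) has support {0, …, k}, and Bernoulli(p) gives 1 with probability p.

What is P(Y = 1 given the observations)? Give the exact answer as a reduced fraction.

P(Y = 1 | obs) = 16/45

Enumerate traces; 6 have nonzero weight after conditioning:
  (W=1, X=0, Z=2, Y=2) weight 1/54
  (W=1, X=1, Z=2, Y=1) weight 1/27
  (W=2, X=0, Z=2, Y=2) weight 2/45
  (W=2, X=1, Z=2, Y=1) weight 1/90
  (W=3, X=0, Z=2, Y=2) weight 2/45
  (W=3, X=1, Z=2, Y=1) weight 1/90
Group by Y:
  weight(Y=1) = 8/135
  weight(Y=2) = 29/270
Total weight = 8/135 + 29/270 = 1/6
P(Y=1 | obs) = 8/135 / 1/6 = 16/45
P(Y=2 | obs) = 29/270 / 1/6 = 29/45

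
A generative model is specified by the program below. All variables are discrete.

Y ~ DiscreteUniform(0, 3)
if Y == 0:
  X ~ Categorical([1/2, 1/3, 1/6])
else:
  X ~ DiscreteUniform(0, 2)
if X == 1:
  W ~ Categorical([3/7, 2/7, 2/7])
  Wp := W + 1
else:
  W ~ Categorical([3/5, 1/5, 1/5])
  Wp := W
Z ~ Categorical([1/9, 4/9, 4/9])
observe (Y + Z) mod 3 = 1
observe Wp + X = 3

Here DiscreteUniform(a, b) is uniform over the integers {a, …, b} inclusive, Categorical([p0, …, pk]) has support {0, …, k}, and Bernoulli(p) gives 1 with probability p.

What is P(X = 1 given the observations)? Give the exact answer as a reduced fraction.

Enumerate traces; 8 have nonzero weight after conditioning:
  (Y=0, X=1, W=1, Z=1) weight 2/189
  (Y=0, X=2, W=1, Z=1) weight 1/270
  (Y=1, X=1, W=1, Z=0) weight 1/378
  (Y=1, X=2, W=1, Z=0) weight 1/540
  (Y=2, X=1, W=1, Z=2) weight 2/189
  (Y=2, X=2, W=1, Z=2) weight 1/135
  (Y=3, X=1, W=1, Z=1) weight 2/189
  (Y=3, X=2, W=1, Z=1) weight 1/135
Group by X:
  weight(X=1) = 13/378
  weight(X=2) = 11/540
Total weight = 13/378 + 11/540 = 23/420
P(X=1 | obs) = 13/378 / 23/420 = 130/207
P(X=2 | obs) = 11/540 / 23/420 = 77/207

P(X = 1 | obs) = 130/207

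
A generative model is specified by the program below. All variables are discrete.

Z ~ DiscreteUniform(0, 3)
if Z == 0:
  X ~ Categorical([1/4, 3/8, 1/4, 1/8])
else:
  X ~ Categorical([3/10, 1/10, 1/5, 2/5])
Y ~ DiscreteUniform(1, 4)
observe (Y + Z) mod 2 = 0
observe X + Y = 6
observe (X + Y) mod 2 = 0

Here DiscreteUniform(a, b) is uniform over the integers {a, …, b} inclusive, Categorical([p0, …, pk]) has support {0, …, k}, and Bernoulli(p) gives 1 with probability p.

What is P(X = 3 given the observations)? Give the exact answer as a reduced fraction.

Enumerate traces; 4 have nonzero weight after conditioning:
  (Z=0, X=2, Y=4) weight 1/64
  (Z=1, X=3, Y=3) weight 1/40
  (Z=2, X=2, Y=4) weight 1/80
  (Z=3, X=3, Y=3) weight 1/40
Group by X:
  weight(X=2) = 9/320
  weight(X=3) = 1/20
Total weight = 9/320 + 1/20 = 5/64
P(X=2 | obs) = 9/320 / 5/64 = 9/25
P(X=3 | obs) = 1/20 / 5/64 = 16/25

P(X = 3 | obs) = 16/25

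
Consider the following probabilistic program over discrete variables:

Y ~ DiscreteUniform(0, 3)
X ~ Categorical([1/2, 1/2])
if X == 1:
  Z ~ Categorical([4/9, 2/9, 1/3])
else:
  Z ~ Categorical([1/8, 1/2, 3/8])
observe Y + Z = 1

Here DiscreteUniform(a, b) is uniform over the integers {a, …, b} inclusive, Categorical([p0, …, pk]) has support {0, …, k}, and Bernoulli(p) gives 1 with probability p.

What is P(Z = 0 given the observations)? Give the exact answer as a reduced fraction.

P(Z = 0 | obs) = 41/93

Enumerate traces; 4 have nonzero weight after conditioning:
  (Y=0, X=0, Z=1) weight 1/16
  (Y=0, X=1, Z=1) weight 1/36
  (Y=1, X=0, Z=0) weight 1/64
  (Y=1, X=1, Z=0) weight 1/18
Group by Z:
  weight(Z=0) = 41/576
  weight(Z=1) = 13/144
Total weight = 41/576 + 13/144 = 31/192
P(Z=0 | obs) = 41/576 / 31/192 = 41/93
P(Z=1 | obs) = 13/144 / 31/192 = 52/93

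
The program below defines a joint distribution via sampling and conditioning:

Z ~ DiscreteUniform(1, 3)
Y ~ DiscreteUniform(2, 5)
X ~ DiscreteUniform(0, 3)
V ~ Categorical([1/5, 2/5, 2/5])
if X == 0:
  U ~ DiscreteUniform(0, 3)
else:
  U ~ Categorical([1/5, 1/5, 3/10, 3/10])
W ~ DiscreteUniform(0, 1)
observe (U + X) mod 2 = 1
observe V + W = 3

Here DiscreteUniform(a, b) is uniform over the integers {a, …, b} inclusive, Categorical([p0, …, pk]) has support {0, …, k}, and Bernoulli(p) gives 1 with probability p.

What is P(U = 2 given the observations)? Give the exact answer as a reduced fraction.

P(U = 2 | obs) = 3/10

Enumerate traces; 96 have nonzero weight after conditioning:
  (Z=1, Y=2, X=0, V=2, U=1, W=1) weight 1/960
  (Z=1, Y=2, X=0, V=2, U=3, W=1) weight 1/960
  (Z=1, Y=2, X=1, V=2, U=0, W=1) weight 1/1200
  (Z=1, Y=2, X=1, V=2, U=2, W=1) weight 1/800
  (Z=1, Y=2, X=2, V=2, U=1, W=1) weight 1/1200
  (Z=1, Y=2, X=2, V=2, U=3, W=1) weight 1/800
  (Z=1, Y=2, X=3, V=2, U=0, W=1) weight 1/1200
  (Z=1, Y=2, X=3, V=2, U=2, W=1) weight 1/800
  … 88 more
Group by U:
  weight(U=0) = 1/50
  weight(U=1) = 9/400
  weight(U=2) = 3/100
  weight(U=3) = 11/400
Total weight = 1/50 + 9/400 + 3/100 + 11/400 = 1/10
P(U=0 | obs) = 1/50 / 1/10 = 1/5
P(U=1 | obs) = 9/400 / 1/10 = 9/40
P(U=2 | obs) = 3/100 / 1/10 = 3/10
P(U=3 | obs) = 11/400 / 1/10 = 11/40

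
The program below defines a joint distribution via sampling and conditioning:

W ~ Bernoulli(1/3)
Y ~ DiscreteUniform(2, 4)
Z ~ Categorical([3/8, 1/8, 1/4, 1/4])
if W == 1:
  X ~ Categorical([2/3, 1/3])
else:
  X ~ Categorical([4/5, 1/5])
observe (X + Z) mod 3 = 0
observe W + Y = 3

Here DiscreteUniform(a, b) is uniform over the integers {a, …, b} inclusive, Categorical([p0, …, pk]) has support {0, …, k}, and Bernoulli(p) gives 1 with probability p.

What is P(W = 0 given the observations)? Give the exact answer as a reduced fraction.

Enumerate traces; 6 have nonzero weight after conditioning:
  (W=0, Y=3, Z=0, X=0) weight 1/15
  (W=0, Y=3, Z=2, X=1) weight 1/90
  (W=0, Y=3, Z=3, X=0) weight 2/45
  (W=1, Y=2, Z=0, X=0) weight 1/36
  (W=1, Y=2, Z=2, X=1) weight 1/108
  (W=1, Y=2, Z=3, X=0) weight 1/54
Group by W:
  weight(W=0) = 11/90
  weight(W=1) = 1/18
Total weight = 11/90 + 1/18 = 8/45
P(W=0 | obs) = 11/90 / 8/45 = 11/16
P(W=1 | obs) = 1/18 / 8/45 = 5/16

P(W = 0 | obs) = 11/16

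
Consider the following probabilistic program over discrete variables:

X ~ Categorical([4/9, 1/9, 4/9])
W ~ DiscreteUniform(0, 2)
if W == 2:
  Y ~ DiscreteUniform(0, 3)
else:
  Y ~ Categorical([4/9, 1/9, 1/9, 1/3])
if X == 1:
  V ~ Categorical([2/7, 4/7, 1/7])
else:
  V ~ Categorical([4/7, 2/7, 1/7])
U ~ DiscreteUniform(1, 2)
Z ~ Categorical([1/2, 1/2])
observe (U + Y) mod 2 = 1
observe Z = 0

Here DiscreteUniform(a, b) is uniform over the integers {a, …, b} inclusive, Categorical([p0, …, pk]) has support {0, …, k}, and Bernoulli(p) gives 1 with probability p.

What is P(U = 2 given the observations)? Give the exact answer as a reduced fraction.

P(U = 2 | obs) = 25/54

Enumerate traces; 108 have nonzero weight after conditioning:
  (X=0, W=0, Y=0, V=0, U=1, Z=0) weight 16/1701
  (X=0, W=0, Y=0, V=1, U=1, Z=0) weight 8/1701
  (X=0, W=0, Y=0, V=2, U=1, Z=0) weight 4/1701
  (X=0, W=0, Y=1, V=0, U=2, Z=0) weight 4/1701
  (X=0, W=0, Y=1, V=1, U=2, Z=0) weight 2/1701
  (X=0, W=0, Y=1, V=2, U=2, Z=0) weight 1/1701
  (X=0, W=0, Y=2, V=0, U=1, Z=0) weight 4/1701
  (X=0, W=0, Y=2, V=1, U=1, Z=0) weight 2/1701
  … 100 more
Group by U:
  weight(U=1) = 29/216
  weight(U=2) = 25/216
Total weight = 29/216 + 25/216 = 1/4
P(U=1 | obs) = 29/216 / 1/4 = 29/54
P(U=2 | obs) = 25/216 / 1/4 = 25/54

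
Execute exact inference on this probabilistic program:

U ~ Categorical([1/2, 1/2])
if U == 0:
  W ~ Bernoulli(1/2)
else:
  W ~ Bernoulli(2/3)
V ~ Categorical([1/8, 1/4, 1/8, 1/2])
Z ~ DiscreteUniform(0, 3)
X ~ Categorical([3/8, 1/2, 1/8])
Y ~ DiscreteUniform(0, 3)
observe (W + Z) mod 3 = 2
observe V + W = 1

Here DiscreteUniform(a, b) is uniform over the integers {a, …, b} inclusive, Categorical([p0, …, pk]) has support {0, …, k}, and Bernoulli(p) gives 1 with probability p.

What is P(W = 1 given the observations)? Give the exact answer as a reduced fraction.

P(W = 1 | obs) = 7/17

Enumerate traces; 48 have nonzero weight after conditioning:
  (U=0, W=0, V=1, Z=2, X=0, Y=0) weight 3/2048
  (U=0, W=0, V=1, Z=2, X=0, Y=1) weight 3/2048
  (U=0, W=0, V=1, Z=2, X=0, Y=2) weight 3/2048
  (U=0, W=0, V=1, Z=2, X=0, Y=3) weight 3/2048
  (U=0, W=0, V=1, Z=2, X=1, Y=0) weight 1/512
  (U=0, W=0, V=1, Z=2, X=1, Y=1) weight 1/512
  (U=0, W=0, V=1, Z=2, X=1, Y=2) weight 1/512
  (U=0, W=0, V=1, Z=2, X=1, Y=3) weight 1/512
  (U=0, W=1, V=0, Z=1, X=0, Y=0) weight 3/4096
  … 39 more
Group by W:
  weight(W=0) = 5/192
  weight(W=1) = 7/384
Total weight = 5/192 + 7/384 = 17/384
P(W=0 | obs) = 5/192 / 17/384 = 10/17
P(W=1 | obs) = 7/384 / 17/384 = 7/17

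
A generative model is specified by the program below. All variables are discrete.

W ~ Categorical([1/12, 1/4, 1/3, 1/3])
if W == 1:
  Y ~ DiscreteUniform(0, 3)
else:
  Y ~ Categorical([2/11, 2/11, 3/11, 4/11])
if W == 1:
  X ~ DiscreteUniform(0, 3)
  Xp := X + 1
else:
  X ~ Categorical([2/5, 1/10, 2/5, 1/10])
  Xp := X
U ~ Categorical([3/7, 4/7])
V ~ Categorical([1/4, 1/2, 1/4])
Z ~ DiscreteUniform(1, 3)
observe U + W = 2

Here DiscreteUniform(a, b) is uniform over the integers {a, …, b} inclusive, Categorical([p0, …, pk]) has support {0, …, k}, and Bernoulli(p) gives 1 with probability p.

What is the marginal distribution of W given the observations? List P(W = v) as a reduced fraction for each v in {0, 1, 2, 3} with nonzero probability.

P(W=1) = 1/2, P(W=2) = 1/2

Enumerate traces; 288 have nonzero weight after conditioning:
  (W=1, Y=0, X=0, U=1, V=0, Z=1) weight 1/1344
  (W=1, Y=0, X=0, U=1, V=0, Z=2) weight 1/1344
  (W=1, Y=0, X=0, U=1, V=0, Z=3) weight 1/1344
  (W=1, Y=0, X=0, U=1, V=1, Z=1) weight 1/672
  (W=1, Y=0, X=0, U=1, V=1, Z=2) weight 1/672
  (W=1, Y=0, X=0, U=1, V=1, Z=3) weight 1/672
  (W=1, Y=0, X=0, U=1, V=2, Z=1) weight 1/1344
  (W=1, Y=0, X=0, U=1, V=2, Z=2) weight 1/1344
  (W=2, Y=0, X=0, U=0, V=0, Z=1) weight 1/1155
  … 279 more
Group by W:
  weight(W=1) = 1/7
  weight(W=2) = 1/7
Total weight = 1/7 + 1/7 = 2/7
P(W=1 | obs) = 1/7 / 2/7 = 1/2
P(W=2 | obs) = 1/7 / 2/7 = 1/2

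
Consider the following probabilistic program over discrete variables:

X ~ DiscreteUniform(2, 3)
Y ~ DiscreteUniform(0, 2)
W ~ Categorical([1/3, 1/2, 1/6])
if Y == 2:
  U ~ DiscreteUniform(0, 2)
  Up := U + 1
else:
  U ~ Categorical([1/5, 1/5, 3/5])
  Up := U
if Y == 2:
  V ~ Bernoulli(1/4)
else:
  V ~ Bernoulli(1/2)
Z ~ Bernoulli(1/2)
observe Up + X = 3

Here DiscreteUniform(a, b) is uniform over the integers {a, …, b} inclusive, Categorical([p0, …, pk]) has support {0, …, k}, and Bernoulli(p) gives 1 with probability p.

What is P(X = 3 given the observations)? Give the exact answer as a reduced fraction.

P(X = 3 | obs) = 6/17

Enumerate traces; 60 have nonzero weight after conditioning:
  (X=2, Y=0, W=0, U=1, V=0, Z=0) weight 1/360
  (X=2, Y=0, W=0, U=1, V=0, Z=1) weight 1/360
  (X=2, Y=0, W=0, U=1, V=1, Z=0) weight 1/360
  (X=2, Y=0, W=0, U=1, V=1, Z=1) weight 1/360
  (X=2, Y=0, W=1, U=1, V=0, Z=0) weight 1/240
  (X=2, Y=0, W=1, U=1, V=0, Z=1) weight 1/240
  (X=2, Y=0, W=1, U=1, V=1, Z=0) weight 1/240
  (X=2, Y=0, W=1, U=1, V=1, Z=1) weight 1/240
  (X=3, Y=0, W=0, U=0, V=0, Z=0) weight 1/360
  … 51 more
Group by X:
  weight(X=2) = 11/90
  weight(X=3) = 1/15
Total weight = 11/90 + 1/15 = 17/90
P(X=2 | obs) = 11/90 / 17/90 = 11/17
P(X=3 | obs) = 1/15 / 17/90 = 6/17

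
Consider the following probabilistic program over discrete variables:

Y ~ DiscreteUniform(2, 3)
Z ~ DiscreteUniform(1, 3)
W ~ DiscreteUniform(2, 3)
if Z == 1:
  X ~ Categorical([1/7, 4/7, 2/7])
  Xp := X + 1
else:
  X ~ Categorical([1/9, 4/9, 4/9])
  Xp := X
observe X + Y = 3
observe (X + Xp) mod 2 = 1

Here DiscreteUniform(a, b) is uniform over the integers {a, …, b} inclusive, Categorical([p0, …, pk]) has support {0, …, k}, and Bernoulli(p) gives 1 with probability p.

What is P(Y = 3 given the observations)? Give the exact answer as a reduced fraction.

P(Y = 3 | obs) = 1/5

Enumerate traces; 4 have nonzero weight after conditioning:
  (Y=2, Z=1, W=2, X=1) weight 1/21
  (Y=2, Z=1, W=3, X=1) weight 1/21
  (Y=3, Z=1, W=2, X=0) weight 1/84
  (Y=3, Z=1, W=3, X=0) weight 1/84
Group by Y:
  weight(Y=2) = 2/21
  weight(Y=3) = 1/42
Total weight = 2/21 + 1/42 = 5/42
P(Y=2 | obs) = 2/21 / 5/42 = 4/5
P(Y=3 | obs) = 1/42 / 5/42 = 1/5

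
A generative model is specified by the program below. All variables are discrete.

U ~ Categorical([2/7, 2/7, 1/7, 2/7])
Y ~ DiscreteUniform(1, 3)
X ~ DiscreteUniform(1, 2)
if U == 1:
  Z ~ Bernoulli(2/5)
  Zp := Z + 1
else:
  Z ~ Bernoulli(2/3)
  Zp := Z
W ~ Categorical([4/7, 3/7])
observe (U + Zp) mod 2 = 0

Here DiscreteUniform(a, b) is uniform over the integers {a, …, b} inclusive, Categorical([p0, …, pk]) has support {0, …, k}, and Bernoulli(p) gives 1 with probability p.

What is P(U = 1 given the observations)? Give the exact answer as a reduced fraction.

Enumerate traces; 48 have nonzero weight after conditioning:
  (U=0, Y=1, X=1, Z=0, W=0) weight 4/441
  (U=0, Y=1, X=1, Z=0, W=1) weight 1/147
  (U=0, Y=1, X=2, Z=0, W=0) weight 4/441
  (U=0, Y=1, X=2, Z=0, W=1) weight 1/147
  (U=0, Y=2, X=1, Z=0, W=0) weight 4/441
  (U=0, Y=2, X=1, Z=0, W=1) weight 1/147
  (U=0, Y=2, X=2, Z=0, W=0) weight 4/441
  (U=0, Y=2, X=2, Z=0, W=1) weight 1/147
  (U=1, Y=1, X=1, Z=0, W=0) weight 4/245
  (U=2, Y=1, X=1, Z=0, W=0) weight 2/441
  … 38 more
Group by U:
  weight(U=0) = 2/21
  weight(U=1) = 6/35
  weight(U=2) = 1/21
  weight(U=3) = 4/21
Total weight = 2/21 + 6/35 + 1/21 + 4/21 = 53/105
P(U=0 | obs) = 2/21 / 53/105 = 10/53
P(U=1 | obs) = 6/35 / 53/105 = 18/53
P(U=2 | obs) = 1/21 / 53/105 = 5/53
P(U=3 | obs) = 4/21 / 53/105 = 20/53

P(U = 1 | obs) = 18/53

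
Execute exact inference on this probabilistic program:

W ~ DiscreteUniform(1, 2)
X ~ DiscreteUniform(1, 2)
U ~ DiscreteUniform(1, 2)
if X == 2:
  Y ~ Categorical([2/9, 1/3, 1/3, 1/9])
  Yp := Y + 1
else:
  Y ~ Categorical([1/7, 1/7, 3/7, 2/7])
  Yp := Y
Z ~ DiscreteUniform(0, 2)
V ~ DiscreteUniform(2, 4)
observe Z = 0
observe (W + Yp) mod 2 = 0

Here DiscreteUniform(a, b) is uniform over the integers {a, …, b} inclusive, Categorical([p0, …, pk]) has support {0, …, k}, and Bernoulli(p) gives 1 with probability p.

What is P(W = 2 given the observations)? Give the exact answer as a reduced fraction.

P(W = 2 | obs) = 32/63

Enumerate traces; 48 have nonzero weight after conditioning:
  (W=1, X=1, U=1, Y=1, Z=0, V=2) weight 1/504
  (W=1, X=1, U=1, Y=1, Z=0, V=3) weight 1/504
  (W=1, X=1, U=1, Y=1, Z=0, V=4) weight 1/504
  (W=1, X=1, U=1, Y=3, Z=0, V=2) weight 1/252
  (W=1, X=1, U=1, Y=3, Z=0, V=3) weight 1/252
  (W=1, X=1, U=1, Y=3, Z=0, V=4) weight 1/252
  (W=1, X=1, U=2, Y=1, Z=0, V=2) weight 1/504
  (W=1, X=1, U=2, Y=1, Z=0, V=3) weight 1/504
  (W=2, X=1, U=1, Y=0, Z=0, V=2) weight 1/504
  … 39 more
Group by W:
  weight(W=1) = 31/378
  weight(W=2) = 16/189
Total weight = 31/378 + 16/189 = 1/6
P(W=1 | obs) = 31/378 / 1/6 = 31/63
P(W=2 | obs) = 16/189 / 1/6 = 32/63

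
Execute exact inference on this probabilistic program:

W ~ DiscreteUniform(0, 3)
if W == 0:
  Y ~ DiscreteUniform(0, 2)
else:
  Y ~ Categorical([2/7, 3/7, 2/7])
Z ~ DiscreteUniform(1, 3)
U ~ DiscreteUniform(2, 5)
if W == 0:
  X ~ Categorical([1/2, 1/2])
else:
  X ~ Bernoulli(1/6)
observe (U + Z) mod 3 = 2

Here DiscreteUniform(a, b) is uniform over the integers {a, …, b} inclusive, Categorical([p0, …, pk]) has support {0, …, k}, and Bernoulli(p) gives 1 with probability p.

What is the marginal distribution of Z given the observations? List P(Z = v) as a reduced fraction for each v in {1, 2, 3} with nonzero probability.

P(Z=1) = 1/4, P(Z=2) = 1/4, P(Z=3) = 1/2

Enumerate traces; 96 have nonzero weight after conditioning:
  (W=0, Y=0, Z=1, U=4, X=0) weight 1/288
  (W=0, Y=0, Z=1, U=4, X=1) weight 1/288
  (W=0, Y=0, Z=2, U=3, X=0) weight 1/288
  (W=0, Y=0, Z=2, U=3, X=1) weight 1/288
  (W=0, Y=0, Z=3, U=2, X=0) weight 1/288
  (W=0, Y=0, Z=3, U=2, X=1) weight 1/288
  (W=0, Y=0, Z=3, U=5, X=0) weight 1/288
  (W=0, Y=0, Z=3, U=5, X=1) weight 1/288
  … 88 more
Group by Z:
  weight(Z=1) = 1/12
  weight(Z=2) = 1/12
  weight(Z=3) = 1/6
Total weight = 1/12 + 1/12 + 1/6 = 1/3
P(Z=1 | obs) = 1/12 / 1/3 = 1/4
P(Z=2 | obs) = 1/12 / 1/3 = 1/4
P(Z=3 | obs) = 1/6 / 1/3 = 1/2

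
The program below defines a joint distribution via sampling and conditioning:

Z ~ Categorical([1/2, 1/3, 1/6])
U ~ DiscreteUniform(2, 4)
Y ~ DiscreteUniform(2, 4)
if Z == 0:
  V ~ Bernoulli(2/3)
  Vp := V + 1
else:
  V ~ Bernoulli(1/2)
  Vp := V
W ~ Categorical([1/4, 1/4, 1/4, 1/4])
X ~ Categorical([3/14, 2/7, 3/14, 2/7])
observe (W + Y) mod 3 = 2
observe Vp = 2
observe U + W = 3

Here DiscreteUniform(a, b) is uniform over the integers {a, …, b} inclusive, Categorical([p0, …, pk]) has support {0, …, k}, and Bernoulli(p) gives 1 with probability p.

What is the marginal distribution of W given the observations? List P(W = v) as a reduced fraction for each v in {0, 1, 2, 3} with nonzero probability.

P(W=0) = 1/2, P(W=1) = 1/2

Enumerate traces; 8 have nonzero weight after conditioning:
  (Z=0, U=2, Y=4, V=1, W=1, X=0) weight 1/504
  (Z=0, U=2, Y=4, V=1, W=1, X=1) weight 1/378
  (Z=0, U=2, Y=4, V=1, W=1, X=2) weight 1/504
  (Z=0, U=2, Y=4, V=1, W=1, X=3) weight 1/378
  (Z=0, U=3, Y=2, V=1, W=0, X=0) weight 1/504
  (Z=0, U=3, Y=2, V=1, W=0, X=1) weight 1/378
  (Z=0, U=3, Y=2, V=1, W=0, X=2) weight 1/504
  (Z=0, U=3, Y=2, V=1, W=0, X=3) weight 1/378
Group by W:
  weight(W=0) = 1/108
  weight(W=1) = 1/108
Total weight = 1/108 + 1/108 = 1/54
P(W=0 | obs) = 1/108 / 1/54 = 1/2
P(W=1 | obs) = 1/108 / 1/54 = 1/2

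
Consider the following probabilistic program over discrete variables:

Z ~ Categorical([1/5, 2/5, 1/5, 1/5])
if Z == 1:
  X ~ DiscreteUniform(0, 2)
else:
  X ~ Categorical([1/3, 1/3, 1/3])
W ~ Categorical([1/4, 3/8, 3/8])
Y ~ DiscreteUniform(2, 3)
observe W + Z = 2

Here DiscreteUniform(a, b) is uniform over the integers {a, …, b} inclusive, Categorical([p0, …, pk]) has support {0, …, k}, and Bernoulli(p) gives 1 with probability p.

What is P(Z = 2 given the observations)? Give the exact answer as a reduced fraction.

P(Z = 2 | obs) = 2/11

Enumerate traces; 18 have nonzero weight after conditioning:
  (Z=0, X=0, W=2, Y=2) weight 1/80
  (Z=0, X=0, W=2, Y=3) weight 1/80
  (Z=0, X=1, W=2, Y=2) weight 1/80
  (Z=0, X=1, W=2, Y=3) weight 1/80
  (Z=0, X=2, W=2, Y=2) weight 1/80
  (Z=0, X=2, W=2, Y=3) weight 1/80
  (Z=1, X=0, W=1, Y=2) weight 1/40
  (Z=1, X=0, W=1, Y=3) weight 1/40
  (Z=2, X=0, W=0, Y=2) weight 1/120
  … 9 more
Group by Z:
  weight(Z=0) = 3/40
  weight(Z=1) = 3/20
  weight(Z=2) = 1/20
Total weight = 3/40 + 3/20 + 1/20 = 11/40
P(Z=0 | obs) = 3/40 / 11/40 = 3/11
P(Z=1 | obs) = 3/20 / 11/40 = 6/11
P(Z=2 | obs) = 1/20 / 11/40 = 2/11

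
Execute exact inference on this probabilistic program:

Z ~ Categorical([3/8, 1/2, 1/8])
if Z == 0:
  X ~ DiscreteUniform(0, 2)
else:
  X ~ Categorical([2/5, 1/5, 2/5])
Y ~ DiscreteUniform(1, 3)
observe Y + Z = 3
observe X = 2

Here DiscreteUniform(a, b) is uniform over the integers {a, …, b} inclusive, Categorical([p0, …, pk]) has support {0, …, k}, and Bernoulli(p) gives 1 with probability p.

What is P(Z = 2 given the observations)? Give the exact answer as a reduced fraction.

P(Z = 2 | obs) = 2/15

Enumerate traces; 3 have nonzero weight after conditioning:
  (Z=0, X=2, Y=3) weight 1/24
  (Z=1, X=2, Y=2) weight 1/15
  (Z=2, X=2, Y=1) weight 1/60
Group by Z:
  weight(Z=0) = 1/24
  weight(Z=1) = 1/15
  weight(Z=2) = 1/60
Total weight = 1/24 + 1/15 + 1/60 = 1/8
P(Z=0 | obs) = 1/24 / 1/8 = 1/3
P(Z=1 | obs) = 1/15 / 1/8 = 8/15
P(Z=2 | obs) = 1/60 / 1/8 = 2/15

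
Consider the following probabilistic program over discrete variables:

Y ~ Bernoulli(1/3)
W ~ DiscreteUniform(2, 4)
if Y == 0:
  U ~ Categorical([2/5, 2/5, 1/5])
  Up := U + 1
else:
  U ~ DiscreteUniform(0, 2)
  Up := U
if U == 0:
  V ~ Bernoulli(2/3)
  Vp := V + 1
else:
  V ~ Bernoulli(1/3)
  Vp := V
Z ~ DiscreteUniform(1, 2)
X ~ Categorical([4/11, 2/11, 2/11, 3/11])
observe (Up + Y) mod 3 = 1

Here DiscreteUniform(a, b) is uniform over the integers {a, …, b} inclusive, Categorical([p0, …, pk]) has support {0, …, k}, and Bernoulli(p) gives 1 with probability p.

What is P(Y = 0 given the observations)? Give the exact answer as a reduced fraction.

P(Y = 0 | obs) = 12/17

Enumerate traces; 96 have nonzero weight after conditioning:
  (Y=0, W=2, U=0, V=0, Z=1, X=0) weight 8/1485
  (Y=0, W=2, U=0, V=0, Z=1, X=1) weight 4/1485
  (Y=0, W=2, U=0, V=0, Z=1, X=2) weight 4/1485
  (Y=0, W=2, U=0, V=0, Z=1, X=3) weight 2/495
  (Y=0, W=2, U=0, V=0, Z=2, X=0) weight 8/1485
  (Y=0, W=2, U=0, V=0, Z=2, X=1) weight 4/1485
  (Y=0, W=2, U=0, V=0, Z=2, X=2) weight 4/1485
  (Y=0, W=2, U=0, V=0, Z=2, X=3) weight 2/495
  (Y=1, W=2, U=0, V=0, Z=1, X=0) weight 2/891
  … 87 more
Group by Y:
  weight(Y=0) = 4/15
  weight(Y=1) = 1/9
Total weight = 4/15 + 1/9 = 17/45
P(Y=0 | obs) = 4/15 / 17/45 = 12/17
P(Y=1 | obs) = 1/9 / 17/45 = 5/17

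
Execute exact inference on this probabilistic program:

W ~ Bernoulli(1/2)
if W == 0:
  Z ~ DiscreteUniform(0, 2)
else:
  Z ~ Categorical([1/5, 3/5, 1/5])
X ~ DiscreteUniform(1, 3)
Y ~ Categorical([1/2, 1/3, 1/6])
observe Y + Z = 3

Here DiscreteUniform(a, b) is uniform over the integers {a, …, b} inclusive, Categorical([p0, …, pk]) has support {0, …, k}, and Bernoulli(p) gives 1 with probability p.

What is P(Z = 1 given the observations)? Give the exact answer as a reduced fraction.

Enumerate traces; 12 have nonzero weight after conditioning:
  (W=0, Z=1, X=1, Y=2) weight 1/108
  (W=0, Z=1, X=2, Y=2) weight 1/108
  (W=0, Z=1, X=3, Y=2) weight 1/108
  (W=0, Z=2, X=1, Y=1) weight 1/54
  (W=0, Z=2, X=2, Y=1) weight 1/54
  (W=0, Z=2, X=3, Y=1) weight 1/54
  (W=1, Z=1, X=1, Y=2) weight 1/60
  (W=1, Z=1, X=2, Y=2) weight 1/60
  … 4 more
Group by Z:
  weight(Z=1) = 7/90
  weight(Z=2) = 4/45
Total weight = 7/90 + 4/45 = 1/6
P(Z=1 | obs) = 7/90 / 1/6 = 7/15
P(Z=2 | obs) = 4/45 / 1/6 = 8/15

P(Z = 1 | obs) = 7/15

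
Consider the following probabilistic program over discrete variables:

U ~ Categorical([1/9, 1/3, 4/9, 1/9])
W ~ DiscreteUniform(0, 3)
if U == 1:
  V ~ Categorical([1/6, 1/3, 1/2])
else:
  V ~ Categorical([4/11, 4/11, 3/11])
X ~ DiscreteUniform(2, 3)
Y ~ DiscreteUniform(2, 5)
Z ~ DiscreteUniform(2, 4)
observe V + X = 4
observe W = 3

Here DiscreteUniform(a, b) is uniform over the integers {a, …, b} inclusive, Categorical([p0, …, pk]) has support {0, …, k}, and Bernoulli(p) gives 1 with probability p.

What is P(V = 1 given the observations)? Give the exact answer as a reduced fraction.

Enumerate traces; 96 have nonzero weight after conditioning:
  (U=0, W=3, V=1, X=3, Y=2, Z=2) weight 1/2376
  (U=0, W=3, V=1, X=3, Y=2, Z=3) weight 1/2376
  (U=0, W=3, V=1, X=3, Y=2, Z=4) weight 1/2376
  (U=0, W=3, V=1, X=3, Y=3, Z=2) weight 1/2376
  (U=0, W=3, V=1, X=3, Y=3, Z=3) weight 1/2376
  (U=0, W=3, V=1, X=3, Y=3, Z=4) weight 1/2376
  (U=0, W=3, V=1, X=3, Y=4, Z=2) weight 1/2376
  (U=0, W=3, V=1, X=3, Y=4, Z=3) weight 1/2376
  (U=0, W=3, V=2, X=2, Y=2, Z=2) weight 1/3168
  … 87 more
Group by V:
  weight(V=1) = 35/792
  weight(V=2) = 23/528
Total weight = 35/792 + 23/528 = 139/1584
P(V=1 | obs) = 35/792 / 139/1584 = 70/139
P(V=2 | obs) = 23/528 / 139/1584 = 69/139

P(V = 1 | obs) = 70/139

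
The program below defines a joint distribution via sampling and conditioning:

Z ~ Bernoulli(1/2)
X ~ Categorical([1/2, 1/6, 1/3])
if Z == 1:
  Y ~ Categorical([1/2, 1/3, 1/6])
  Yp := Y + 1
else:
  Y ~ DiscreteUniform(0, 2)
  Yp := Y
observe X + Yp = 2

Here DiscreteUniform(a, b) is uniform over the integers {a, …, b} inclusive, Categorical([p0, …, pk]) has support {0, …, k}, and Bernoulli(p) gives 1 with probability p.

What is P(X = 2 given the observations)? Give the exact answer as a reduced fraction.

Enumerate traces; 5 have nonzero weight after conditioning:
  (Z=0, X=0, Y=2) weight 1/12
  (Z=0, X=1, Y=1) weight 1/36
  (Z=0, X=2, Y=0) weight 1/18
  (Z=1, X=0, Y=1) weight 1/12
  (Z=1, X=1, Y=0) weight 1/24
Group by X:
  weight(X=0) = 1/6
  weight(X=1) = 5/72
  weight(X=2) = 1/18
Total weight = 1/6 + 5/72 + 1/18 = 7/24
P(X=0 | obs) = 1/6 / 7/24 = 4/7
P(X=1 | obs) = 5/72 / 7/24 = 5/21
P(X=2 | obs) = 1/18 / 7/24 = 4/21

P(X = 2 | obs) = 4/21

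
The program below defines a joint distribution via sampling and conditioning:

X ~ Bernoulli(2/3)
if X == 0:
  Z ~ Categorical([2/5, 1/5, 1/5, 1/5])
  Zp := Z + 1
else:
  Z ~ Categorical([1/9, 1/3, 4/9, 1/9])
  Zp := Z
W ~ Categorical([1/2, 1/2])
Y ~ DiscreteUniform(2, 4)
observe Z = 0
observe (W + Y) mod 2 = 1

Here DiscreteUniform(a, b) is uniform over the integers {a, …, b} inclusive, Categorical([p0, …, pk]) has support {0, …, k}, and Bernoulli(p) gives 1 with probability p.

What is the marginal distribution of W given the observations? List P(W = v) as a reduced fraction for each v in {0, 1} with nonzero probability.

P(W=0) = 1/3, P(W=1) = 2/3

Enumerate traces; 6 have nonzero weight after conditioning:
  (X=0, Z=0, W=0, Y=3) weight 1/45
  (X=0, Z=0, W=1, Y=2) weight 1/45
  (X=0, Z=0, W=1, Y=4) weight 1/45
  (X=1, Z=0, W=0, Y=3) weight 1/81
  (X=1, Z=0, W=1, Y=2) weight 1/81
  (X=1, Z=0, W=1, Y=4) weight 1/81
Group by W:
  weight(W=0) = 14/405
  weight(W=1) = 28/405
Total weight = 14/405 + 28/405 = 14/135
P(W=0 | obs) = 14/405 / 14/135 = 1/3
P(W=1 | obs) = 28/405 / 14/135 = 2/3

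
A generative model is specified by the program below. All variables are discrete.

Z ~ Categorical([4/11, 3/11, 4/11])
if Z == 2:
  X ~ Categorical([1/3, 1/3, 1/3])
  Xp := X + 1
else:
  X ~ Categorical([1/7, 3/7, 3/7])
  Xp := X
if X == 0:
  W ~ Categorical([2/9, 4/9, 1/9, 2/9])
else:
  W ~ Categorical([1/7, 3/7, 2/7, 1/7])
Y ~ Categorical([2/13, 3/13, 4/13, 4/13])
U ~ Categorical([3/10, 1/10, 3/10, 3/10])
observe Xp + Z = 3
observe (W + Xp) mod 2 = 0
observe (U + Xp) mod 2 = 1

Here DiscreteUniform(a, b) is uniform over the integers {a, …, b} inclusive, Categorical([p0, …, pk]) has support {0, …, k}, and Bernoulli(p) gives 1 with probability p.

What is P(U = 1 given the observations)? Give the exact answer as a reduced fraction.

P(U = 1 | obs) = 81/1108

Enumerate traces; 32 have nonzero weight after conditioning:
  (Z=1, X=2, W=0, Y=0, U=1) weight 9/35035
  (Z=1, X=2, W=0, Y=0, U=3) weight 27/35035
  (Z=1, X=2, W=0, Y=1, U=1) weight 27/70070
  (Z=1, X=2, W=0, Y=1, U=3) weight 81/70070
  (Z=1, X=2, W=0, Y=2, U=1) weight 18/35035
  (Z=1, X=2, W=0, Y=2, U=3) weight 54/35035
  (Z=1, X=2, W=0, Y=3, U=1) weight 18/35035
  (Z=1, X=2, W=0, Y=3, U=3) weight 54/35035
  (Z=2, X=0, W=1, Y=0, U=0) weight 16/6435
  (Z=2, X=0, W=1, Y=0, U=2) weight 16/6435
  … 22 more
Group by U:
  weight(U=0) = 4/165
  weight(U=1) = 27/5390
  weight(U=2) = 4/165
  weight(U=3) = 81/5390
Total weight = 4/165 + 27/5390 + 4/165 + 81/5390 = 554/8085
P(U=0 | obs) = 4/165 / 554/8085 = 98/277
P(U=1 | obs) = 27/5390 / 554/8085 = 81/1108
P(U=2 | obs) = 4/165 / 554/8085 = 98/277
P(U=3 | obs) = 81/5390 / 554/8085 = 243/1108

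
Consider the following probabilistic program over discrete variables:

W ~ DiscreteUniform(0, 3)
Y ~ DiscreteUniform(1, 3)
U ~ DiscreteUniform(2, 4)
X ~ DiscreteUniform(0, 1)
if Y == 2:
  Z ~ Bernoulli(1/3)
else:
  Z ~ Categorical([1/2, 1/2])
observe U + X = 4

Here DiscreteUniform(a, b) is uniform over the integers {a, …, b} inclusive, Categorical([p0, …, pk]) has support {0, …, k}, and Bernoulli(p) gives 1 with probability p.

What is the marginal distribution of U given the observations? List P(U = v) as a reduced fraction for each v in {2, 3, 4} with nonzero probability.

Enumerate traces; 48 have nonzero weight after conditioning:
  (W=0, Y=1, U=3, X=1, Z=0) weight 1/144
  (W=0, Y=1, U=3, X=1, Z=1) weight 1/144
  (W=0, Y=1, U=4, X=0, Z=0) weight 1/144
  (W=0, Y=1, U=4, X=0, Z=1) weight 1/144
  (W=0, Y=2, U=3, X=1, Z=0) weight 1/108
  (W=0, Y=2, U=3, X=1, Z=1) weight 1/216
  (W=0, Y=2, U=4, X=0, Z=0) weight 1/108
  (W=0, Y=2, U=4, X=0, Z=1) weight 1/216
  … 40 more
Group by U:
  weight(U=3) = 1/6
  weight(U=4) = 1/6
Total weight = 1/6 + 1/6 = 1/3
P(U=3 | obs) = 1/6 / 1/3 = 1/2
P(U=4 | obs) = 1/6 / 1/3 = 1/2

P(U=3) = 1/2, P(U=4) = 1/2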